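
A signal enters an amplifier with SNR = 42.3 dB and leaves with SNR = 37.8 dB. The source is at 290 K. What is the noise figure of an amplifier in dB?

4.5 dB

NF (dB) = SNR_in(dB) − SNR_out(dB) when the source is at T₀
NF = 42.3 − 37.8 = 4.5 dB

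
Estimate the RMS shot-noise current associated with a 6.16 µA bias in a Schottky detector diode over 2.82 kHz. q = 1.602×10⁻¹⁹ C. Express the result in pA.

74.6 pA

I_n = √(2qI·B)
2qI·B = 2 × 1.602×10⁻¹⁹ × 6.16×10⁻⁶ × 2.82×10³ = 5.57×10⁻²¹ A²
I_n = √(5.57×10⁻²¹) = 7.46×10⁻¹¹ A = 74.6 pA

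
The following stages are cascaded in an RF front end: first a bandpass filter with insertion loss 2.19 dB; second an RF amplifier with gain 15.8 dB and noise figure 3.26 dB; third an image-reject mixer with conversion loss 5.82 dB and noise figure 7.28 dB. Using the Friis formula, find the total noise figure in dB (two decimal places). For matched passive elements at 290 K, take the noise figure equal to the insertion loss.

5.68 dB

Convert to linear (a loss of L dB is a gain of −L dB): F_i = 10^(NF_i/10), G_i = 10^(G_i,dB/10)
  Stage 1: F_1 = 10^(2.19/10) = 1.656, G_1 = 10^(−2.19/10) = 0.6039
  Stage 2: F_2 = 10^(3.26/10) = 2.118, G_2 = 10^(15.8/10) = 38.02
  Stage 3: F_3 = 10^(7.28/10) = 5.346, G_3 = 10^(−5.82/10) = 0.2618
Friis cascade:
  F = 1.656 + (2.118 − 1)/0.6039 + (5.346 − 1)/22.96 = 3.697
NF = 10 log₁₀(3.697) = 5.68 dB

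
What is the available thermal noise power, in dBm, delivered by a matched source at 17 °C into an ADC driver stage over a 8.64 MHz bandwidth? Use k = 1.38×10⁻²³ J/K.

−104.6 dBm

T = 17 °C + 273.15 = 290.15 K
P_n = kTB = 1.38×10⁻²³ × 290.15 × 8.64×10⁶ = 3.46×10⁻¹⁴ W
In dBm: 10 log₁₀(3.46×10⁻¹⁴ / 10⁻³) = −104.6 dBm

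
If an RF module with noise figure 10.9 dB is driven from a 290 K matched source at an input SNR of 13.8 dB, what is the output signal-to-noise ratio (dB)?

By definition F = SNR_in/SNR_out, so in dB: SNR_out = SNR_in − NF
SNR_out = 13.8 − 10.9 = 2.9 dB

2.9 dB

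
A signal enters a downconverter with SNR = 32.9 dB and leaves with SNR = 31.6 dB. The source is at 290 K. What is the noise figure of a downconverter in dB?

1.3 dB

NF (dB) = SNR_in(dB) − SNR_out(dB) when the source is at T₀
NF = 32.9 − 31.6 = 1.3 dB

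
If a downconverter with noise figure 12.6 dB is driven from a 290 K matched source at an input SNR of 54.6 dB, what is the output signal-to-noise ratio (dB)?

By definition F = SNR_in/SNR_out, so in dB: SNR_out = SNR_in − NF
SNR_out = 54.6 − 12.6 = 42.0 dB

42.0 dB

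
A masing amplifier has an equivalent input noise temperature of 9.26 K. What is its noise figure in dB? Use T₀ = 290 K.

0.137 dB

F = 1 + T_e/T₀ = 1 + 9.26/290 = 1.03193
NF = 10 log₁₀(1.03193) = 0.137 dB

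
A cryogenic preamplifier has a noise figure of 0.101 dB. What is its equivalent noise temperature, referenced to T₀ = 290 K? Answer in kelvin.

6.82 K

F = 10^(0.101/10) = 1.02353
T_e = (F − 1)·T₀ = (1.02353 − 1) × 290 = 6.82 K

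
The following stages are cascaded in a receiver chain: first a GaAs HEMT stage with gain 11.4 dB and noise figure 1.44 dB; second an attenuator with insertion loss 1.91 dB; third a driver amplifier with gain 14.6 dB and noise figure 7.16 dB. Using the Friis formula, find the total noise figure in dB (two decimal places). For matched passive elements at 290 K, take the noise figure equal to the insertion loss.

2.80 dB

Convert to linear (a loss of L dB is a gain of −L dB): F_i = 10^(NF_i/10), G_i = 10^(G_i,dB/10)
  Stage 1: F_1 = 10^(1.44/10) = 1.393, G_1 = 10^(11.4/10) = 13.80
  Stage 2: F_2 = 10^(1.91/10) = 1.552, G_2 = 10^(−1.91/10) = 0.6442
  Stage 3: F_3 = 10^(7.16/10) = 5.200, G_3 = 10^(14.6/10) = 28.84
Friis cascade:
  F = 1.393 + (1.552 − 1)/13.80 + (5.200 − 1)/8.892 = 1.906
NF = 10 log₁₀(1.906) = 2.80 dB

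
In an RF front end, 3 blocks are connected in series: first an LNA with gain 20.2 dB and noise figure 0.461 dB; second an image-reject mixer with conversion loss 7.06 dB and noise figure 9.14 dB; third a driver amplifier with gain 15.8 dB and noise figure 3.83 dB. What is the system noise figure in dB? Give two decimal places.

Convert to linear (a loss of L dB is a gain of −L dB): F_i = 10^(NF_i/10), G_i = 10^(G_i,dB/10)
  Stage 1: F_1 = 10^(0.461/10) = 1.112, G_1 = 10^(20.2/10) = 104.7
  Stage 2: F_2 = 10^(9.14/10) = 8.204, G_2 = 10^(−7.06/10) = 0.1968
  Stage 3: F_3 = 10^(3.83/10) = 2.415, G_3 = 10^(15.8/10) = 38.02
Friis cascade:
  F = 1.112 + (8.204 − 1)/104.7 + (2.415 − 1)/20.61 = 1.249
NF = 10 log₁₀(1.249) = 0.97 dB

0.97 dB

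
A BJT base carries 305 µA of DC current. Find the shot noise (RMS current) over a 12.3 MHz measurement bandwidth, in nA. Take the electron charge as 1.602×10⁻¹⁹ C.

I_n = √(2qI·B)
2qI·B = 2 × 1.602×10⁻¹⁹ × 3.05×10⁻⁴ × 1.23×10⁷ = 1.20×10⁻¹⁵ A²
I_n = √(1.20×10⁻¹⁵) = 3.47×10⁻⁸ A = 34.7 nA

34.7 nA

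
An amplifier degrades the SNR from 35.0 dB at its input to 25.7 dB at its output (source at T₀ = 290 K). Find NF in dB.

9.3 dB

NF (dB) = SNR_in(dB) − SNR_out(dB) when the source is at T₀
NF = 35.0 − 25.7 = 9.3 dB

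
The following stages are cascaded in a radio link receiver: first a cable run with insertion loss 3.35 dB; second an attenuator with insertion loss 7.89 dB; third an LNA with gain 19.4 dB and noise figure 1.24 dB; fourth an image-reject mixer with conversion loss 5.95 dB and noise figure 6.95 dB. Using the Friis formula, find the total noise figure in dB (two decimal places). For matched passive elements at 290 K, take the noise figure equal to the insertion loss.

12.63 dB

Convert to linear (a loss of L dB is a gain of −L dB): F_i = 10^(NF_i/10), G_i = 10^(G_i,dB/10)
  Stage 1: F_1 = 10^(3.35/10) = 2.163, G_1 = 10^(−3.35/10) = 0.4624
  Stage 2: F_2 = 10^(7.89/10) = 6.152, G_2 = 10^(−7.89/10) = 0.1626
  Stage 3: F_3 = 10^(1.24/10) = 1.330, G_3 = 10^(19.4/10) = 87.10
  Stage 4: F_4 = 10^(6.95/10) = 4.955, G_4 = 10^(−5.95/10) = 0.2541
Friis cascade:
  F = 2.163 + (6.152 − 1)/0.4624 + (1.330 − 1)/0.07516 + (4.955 − 1)/6.546 = 18.31
NF = 10 log₁₀(18.31) = 12.63 dB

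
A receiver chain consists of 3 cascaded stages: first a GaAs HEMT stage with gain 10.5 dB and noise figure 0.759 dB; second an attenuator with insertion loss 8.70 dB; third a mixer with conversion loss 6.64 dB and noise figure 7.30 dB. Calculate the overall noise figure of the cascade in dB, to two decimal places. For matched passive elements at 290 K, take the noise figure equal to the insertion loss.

6.67 dB

Convert to linear (a loss of L dB is a gain of −L dB): F_i = 10^(NF_i/10), G_i = 10^(G_i,dB/10)
  Stage 1: F_1 = 10^(0.759/10) = 1.191, G_1 = 10^(10.5/10) = 11.22
  Stage 2: F_2 = 10^(8.70/10) = 7.413, G_2 = 10^(−8.70/10) = 0.1349
  Stage 3: F_3 = 10^(7.30/10) = 5.370, G_3 = 10^(−6.64/10) = 0.2168
Friis cascade:
  F = 1.191 + (7.413 − 1)/11.22 + (5.370 − 1)/1.514 = 4.650
NF = 10 log₁₀(4.650) = 6.67 dB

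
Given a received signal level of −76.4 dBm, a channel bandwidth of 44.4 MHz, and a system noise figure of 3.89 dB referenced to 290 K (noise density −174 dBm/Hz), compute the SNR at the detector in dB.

17.2 dB

Noise floor: N = −174 + 10 log₁₀(B) + NF
10 log₁₀(4.44×10⁷) = 76.47 dB
N = −174 + 76.47 + 3.89 = −93.64 dBm
SNR = P_sig − N = −76.4 − (−93.64) = 17.24 dB → 17.2 dB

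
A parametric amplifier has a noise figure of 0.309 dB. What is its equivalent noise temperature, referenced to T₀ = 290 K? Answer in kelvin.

21.4 K

F = 10^(0.309/10) = 1.07374
T_e = (F − 1)·T₀ = (1.07374 − 1) × 290 = 21.4 K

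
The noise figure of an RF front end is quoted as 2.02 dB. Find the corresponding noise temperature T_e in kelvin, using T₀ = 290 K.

172 K

F = 10^(2.02/10) = 1.59221
T_e = (F − 1)·T₀ = (1.59221 − 1) × 290 = 172 K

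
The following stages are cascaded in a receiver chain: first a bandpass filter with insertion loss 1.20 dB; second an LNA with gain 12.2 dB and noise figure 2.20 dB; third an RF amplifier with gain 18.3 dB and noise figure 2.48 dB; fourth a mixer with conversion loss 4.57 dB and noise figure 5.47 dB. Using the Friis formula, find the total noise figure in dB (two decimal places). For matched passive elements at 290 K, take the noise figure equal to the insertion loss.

Convert to linear (a loss of L dB is a gain of −L dB): F_i = 10^(NF_i/10), G_i = 10^(G_i,dB/10)
  Stage 1: F_1 = 10^(1.20/10) = 1.318, G_1 = 10^(−1.20/10) = 0.7586
  Stage 2: F_2 = 10^(2.20/10) = 1.660, G_2 = 10^(12.2/10) = 16.60
  Stage 3: F_3 = 10^(2.48/10) = 1.770, G_3 = 10^(18.3/10) = 67.61
  Stage 4: F_4 = 10^(5.47/10) = 3.524, G_4 = 10^(−4.57/10) = 0.3491
Friis cascade:
  F = 1.318 + (1.660 − 1)/0.7586 + (1.770 − 1)/12.59 + (3.524 − 1)/851.1 = 2.252
NF = 10 log₁₀(2.252) = 3.53 dB

3.53 dB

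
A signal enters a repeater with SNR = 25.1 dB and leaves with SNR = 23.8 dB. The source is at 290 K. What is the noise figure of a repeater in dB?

1.3 dB

NF (dB) = SNR_in(dB) − SNR_out(dB) when the source is at T₀
NF = 25.1 − 23.8 = 1.3 dB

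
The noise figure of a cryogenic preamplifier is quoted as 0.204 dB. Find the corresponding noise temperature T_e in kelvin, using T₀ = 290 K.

13.9 K

F = 10^(0.204/10) = 1.04809
T_e = (F − 1)·T₀ = (1.04809 − 1) × 290 = 13.9 K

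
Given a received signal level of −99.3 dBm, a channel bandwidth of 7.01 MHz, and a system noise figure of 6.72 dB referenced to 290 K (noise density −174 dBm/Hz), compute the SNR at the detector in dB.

−0.5 dB

Noise floor: N = −174 + 10 log₁₀(B) + NF
10 log₁₀(7.01×10⁶) = 68.46 dB
N = −174 + 68.46 + 6.72 = −98.82 dBm
SNR = P_sig − N = −99.3 − (−98.82) = −0.48 dB → −0.5 dB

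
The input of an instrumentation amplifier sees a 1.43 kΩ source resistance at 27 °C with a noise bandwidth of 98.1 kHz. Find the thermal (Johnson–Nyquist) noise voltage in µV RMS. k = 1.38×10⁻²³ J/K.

T = 27 °C + 273.15 = 300.15 K
V_n = √(4kTRB)
4kTRB = 4 × 1.38×10⁻²³ × 300.15 × 1.43×10³ × 9.81×10⁴ = 2.32×10⁻¹² V²
V_n = √(2.32×10⁻¹²) = 1.52×10⁻⁶ V = 1.52 µV

1.52 µV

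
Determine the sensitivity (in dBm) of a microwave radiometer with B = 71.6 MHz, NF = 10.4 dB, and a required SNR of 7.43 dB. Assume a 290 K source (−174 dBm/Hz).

Sensitivity = −174 + 10 log₁₀(B) + NF + SNR_min
= −174 + 78.55 + 10.4 + 7.43
= −77.62 dBm → −77.6 dBm

−77.6 dBm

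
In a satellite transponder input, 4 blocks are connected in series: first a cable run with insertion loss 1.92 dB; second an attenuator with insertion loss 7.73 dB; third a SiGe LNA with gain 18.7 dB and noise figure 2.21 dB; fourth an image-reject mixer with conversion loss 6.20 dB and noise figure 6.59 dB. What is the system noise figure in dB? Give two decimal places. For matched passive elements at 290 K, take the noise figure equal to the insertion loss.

Convert to linear (a loss of L dB is a gain of −L dB): F_i = 10^(NF_i/10), G_i = 10^(G_i,dB/10)
  Stage 1: F_1 = 10^(1.92/10) = 1.556, G_1 = 10^(−1.92/10) = 0.6427
  Stage 2: F_2 = 10^(7.73/10) = 5.929, G_2 = 10^(−7.73/10) = 0.1687
  Stage 3: F_3 = 10^(2.21/10) = 1.663, G_3 = 10^(18.7/10) = 74.13
  Stage 4: F_4 = 10^(6.59/10) = 4.560, G_4 = 10^(−6.20/10) = 0.2399
Friis cascade:
  F = 1.556 + (5.929 − 1)/0.6427 + (1.663 − 1)/0.1084 + (4.560 − 1)/8.035 = 15.79
NF = 10 log₁₀(15.79) = 11.98 dB

11.98 dB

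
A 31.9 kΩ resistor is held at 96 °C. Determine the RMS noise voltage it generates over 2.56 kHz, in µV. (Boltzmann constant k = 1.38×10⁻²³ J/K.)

T = 96 °C + 273.15 = 369.15 K
V_n = √(4kTRB)
4kTRB = 4 × 1.38×10⁻²³ × 369.15 × 3.19×10⁴ × 2.56×10³ = 1.66×10⁻¹² V²
V_n = √(1.66×10⁻¹²) = 1.29×10⁻⁶ V = 1.29 µV

1.29 µV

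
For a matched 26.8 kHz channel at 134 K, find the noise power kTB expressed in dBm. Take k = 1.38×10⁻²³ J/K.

−133.0 dBm

P_n = kTB = 1.38×10⁻²³ × 134 × 2.68×10⁴ = 4.96×10⁻¹⁷ W
In dBm: 10 log₁₀(4.96×10⁻¹⁷ / 10⁻³) = −133.0 dBm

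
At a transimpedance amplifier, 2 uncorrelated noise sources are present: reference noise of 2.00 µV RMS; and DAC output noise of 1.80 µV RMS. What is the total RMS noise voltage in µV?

2.69 µV

Uncorrelated sources add in power (mean-square): V_tot = √(ΣV_i²)
V_tot = √[(2.00×10⁻⁶)² + (1.80×10⁻⁶)²] = 2.69×10⁻⁶ V = 2.69 µV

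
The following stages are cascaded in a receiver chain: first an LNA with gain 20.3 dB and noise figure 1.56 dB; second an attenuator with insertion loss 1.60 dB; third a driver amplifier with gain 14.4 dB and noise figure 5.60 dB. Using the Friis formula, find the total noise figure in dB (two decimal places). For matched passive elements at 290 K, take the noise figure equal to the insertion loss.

Convert to linear (a loss of L dB is a gain of −L dB): F_i = 10^(NF_i/10), G_i = 10^(G_i,dB/10)
  Stage 1: F_1 = 10^(1.56/10) = 1.432, G_1 = 10^(20.3/10) = 107.2
  Stage 2: F_2 = 10^(1.60/10) = 1.445, G_2 = 10^(−1.60/10) = 0.6918
  Stage 3: F_3 = 10^(5.60/10) = 3.631, G_3 = 10^(14.4/10) = 27.54
Friis cascade:
  F = 1.432 + (1.445 − 1)/107.2 + (3.631 − 1)/74.13 = 1.472
NF = 10 log₁₀(1.472) = 1.68 dB

1.68 dB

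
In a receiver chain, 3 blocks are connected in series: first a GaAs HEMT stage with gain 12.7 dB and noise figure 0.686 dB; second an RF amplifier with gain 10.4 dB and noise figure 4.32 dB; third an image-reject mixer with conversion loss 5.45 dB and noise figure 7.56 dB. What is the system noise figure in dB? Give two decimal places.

1.09 dB

Convert to linear (a loss of L dB is a gain of −L dB): F_i = 10^(NF_i/10), G_i = 10^(G_i,dB/10)
  Stage 1: F_1 = 10^(0.686/10) = 1.171, G_1 = 10^(12.7/10) = 18.62
  Stage 2: F_2 = 10^(4.32/10) = 2.704, G_2 = 10^(10.4/10) = 10.96
  Stage 3: F_3 = 10^(7.56/10) = 5.702, G_3 = 10^(−5.45/10) = 0.2851
Friis cascade:
  F = 1.171 + (2.704 − 1)/18.62 + (5.702 − 1)/204.2 = 1.286
NF = 10 log₁₀(1.286) = 1.09 dB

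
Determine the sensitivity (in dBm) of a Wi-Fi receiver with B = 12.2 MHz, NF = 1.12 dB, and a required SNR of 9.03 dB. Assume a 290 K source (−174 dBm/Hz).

Sensitivity = −174 + 10 log₁₀(B) + NF + SNR_min
= −174 + 70.86 + 1.12 + 9.03
= −92.99 dBm → −93.0 dBm

−93.0 dBm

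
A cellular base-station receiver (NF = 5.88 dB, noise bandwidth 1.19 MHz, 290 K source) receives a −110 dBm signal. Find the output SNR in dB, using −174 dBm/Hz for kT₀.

Noise floor: N = −174 + 10 log₁₀(B) + NF
10 log₁₀(1.19×10⁶) = 60.76 dB
N = −174 + 60.76 + 5.88 = −107.36 dBm
SNR = P_sig − N = −110 − (−107.36) = −2.64 dB → −2.6 dB

−2.6 dB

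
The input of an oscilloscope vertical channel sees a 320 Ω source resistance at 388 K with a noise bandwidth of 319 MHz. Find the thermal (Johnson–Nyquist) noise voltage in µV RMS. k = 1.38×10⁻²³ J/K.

46.8 µV

V_n = √(4kTRB)
4kTRB = 4 × 1.38×10⁻²³ × 388 × 3.20×10² × 3.19×10⁸ = 2.19×10⁻⁹ V²
V_n = √(2.19×10⁻⁹) = 4.68×10⁻⁵ V = 46.8 µV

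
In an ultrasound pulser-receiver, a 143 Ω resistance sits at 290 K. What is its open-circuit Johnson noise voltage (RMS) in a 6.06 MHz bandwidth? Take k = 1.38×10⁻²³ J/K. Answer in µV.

3.72 µV

V_n = √(4kTRB)
4kTRB = 4 × 1.38×10⁻²³ × 290 × 1.43×10² × 6.06×10⁶ = 1.39×10⁻¹¹ V²
V_n = √(1.39×10⁻¹¹) = 3.72×10⁻⁶ V = 3.72 µV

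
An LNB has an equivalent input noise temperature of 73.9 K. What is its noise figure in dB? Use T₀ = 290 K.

0.986 dB

F = 1 + T_e/T₀ = 1 + 73.9/290 = 1.25483
NF = 10 log₁₀(1.25483) = 0.986 dB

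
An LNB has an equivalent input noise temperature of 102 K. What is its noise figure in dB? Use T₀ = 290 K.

F = 1 + T_e/T₀ = 1 + 102/290 = 1.35172
NF = 10 log₁₀(1.35172) = 1.31 dB

1.31 dB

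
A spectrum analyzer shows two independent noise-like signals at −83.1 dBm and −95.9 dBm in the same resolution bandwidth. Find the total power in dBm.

−82.9 dBm

Convert to linear, add, convert back:
P₁ = 4.90×10⁻¹² W, P₂ = 2.57×10⁻¹³ W
P_tot = 5.15×10⁻¹² W → 10 log₁₀(P_tot / 10⁻³) = −82.9 dBm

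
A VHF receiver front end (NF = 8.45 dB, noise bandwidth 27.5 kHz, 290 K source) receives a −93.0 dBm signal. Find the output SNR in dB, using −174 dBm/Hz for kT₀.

28.2 dB

Noise floor: N = −174 + 10 log₁₀(B) + NF
10 log₁₀(2.75×10⁴) = 44.39 dB
N = −174 + 44.39 + 8.45 = −121.16 dBm
SNR = P_sig − N = −93.0 − (−121.16) = 28.16 dB → 28.2 dB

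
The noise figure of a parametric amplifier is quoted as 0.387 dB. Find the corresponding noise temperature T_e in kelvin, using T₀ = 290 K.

F = 10^(0.387/10) = 1.0932
T_e = (F − 1)·T₀ = (1.0932 − 1) × 290 = 27.0 K

27.0 K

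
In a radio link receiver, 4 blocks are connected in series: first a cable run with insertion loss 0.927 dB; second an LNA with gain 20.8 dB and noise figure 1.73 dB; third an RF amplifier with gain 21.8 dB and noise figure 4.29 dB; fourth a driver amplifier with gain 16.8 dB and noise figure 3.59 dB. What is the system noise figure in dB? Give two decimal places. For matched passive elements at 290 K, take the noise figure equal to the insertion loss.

Convert to linear (a loss of L dB is a gain of −L dB): F_i = 10^(NF_i/10), G_i = 10^(G_i,dB/10)
  Stage 1: F_1 = 10^(0.927/10) = 1.238, G_1 = 10^(−0.927/10) = 0.8078
  Stage 2: F_2 = 10^(1.73/10) = 1.489, G_2 = 10^(20.8/10) = 120.2
  Stage 3: F_3 = 10^(4.29/10) = 2.685, G_3 = 10^(21.8/10) = 151.4
  Stage 4: F_4 = 10^(3.59/10) = 2.286, G_4 = 10^(16.8/10) = 47.86
Friis cascade:
  F = 1.238 + (1.489 − 1)/0.8078 + (2.685 − 1)/97.12 + (2.286 − 1)/1.470×10⁴ = 1.861
NF = 10 log₁₀(1.861) = 2.70 dB

2.70 dB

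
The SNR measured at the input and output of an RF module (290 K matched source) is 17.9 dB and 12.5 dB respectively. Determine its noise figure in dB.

5.4 dB

NF (dB) = SNR_in(dB) − SNR_out(dB) when the source is at T₀
NF = 17.9 − 12.5 = 5.4 dB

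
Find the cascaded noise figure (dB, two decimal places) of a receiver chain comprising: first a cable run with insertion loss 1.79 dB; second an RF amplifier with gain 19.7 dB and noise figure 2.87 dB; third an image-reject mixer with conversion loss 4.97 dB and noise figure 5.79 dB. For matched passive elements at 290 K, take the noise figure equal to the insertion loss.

Convert to linear (a loss of L dB is a gain of −L dB): F_i = 10^(NF_i/10), G_i = 10^(G_i,dB/10)
  Stage 1: F_1 = 10^(1.79/10) = 1.510, G_1 = 10^(−1.79/10) = 0.6622
  Stage 2: F_2 = 10^(2.87/10) = 1.936, G_2 = 10^(19.7/10) = 93.33
  Stage 3: F_3 = 10^(5.79/10) = 3.793, G_3 = 10^(−4.97/10) = 0.3184
Friis cascade:
  F = 1.510 + (1.936 − 1)/0.6622 + (3.793 − 1)/61.80 = 2.969
NF = 10 log₁₀(2.969) = 4.73 dB

4.73 dB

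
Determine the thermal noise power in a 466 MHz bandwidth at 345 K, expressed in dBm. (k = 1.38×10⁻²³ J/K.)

P_n = kTB = 1.38×10⁻²³ × 345 × 4.66×10⁸ = 2.22×10⁻¹² W
In dBm: 10 log₁₀(2.22×10⁻¹² / 10⁻³) = −86.5 dBm

−86.5 dBm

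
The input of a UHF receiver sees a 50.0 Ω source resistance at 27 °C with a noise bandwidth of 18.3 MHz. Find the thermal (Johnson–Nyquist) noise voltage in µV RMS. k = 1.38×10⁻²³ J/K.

3.89 µV

T = 27 °C + 273.15 = 300.15 K
V_n = √(4kTRB)
4kTRB = 4 × 1.38×10⁻²³ × 300.15 × 5.00×10¹ × 1.83×10⁷ = 1.52×10⁻¹¹ V²
V_n = √(1.52×10⁻¹¹) = 3.89×10⁻⁶ V = 3.89 µV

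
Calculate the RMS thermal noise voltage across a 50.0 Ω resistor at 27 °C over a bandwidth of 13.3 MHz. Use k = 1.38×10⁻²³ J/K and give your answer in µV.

3.32 µV

T = 27 °C + 273.15 = 300.15 K
V_n = √(4kTRB)
4kTRB = 4 × 1.38×10⁻²³ × 300.15 × 5.00×10¹ × 1.33×10⁷ = 1.10×10⁻¹¹ V²
V_n = √(1.10×10⁻¹¹) = 3.32×10⁻⁶ V = 3.32 µV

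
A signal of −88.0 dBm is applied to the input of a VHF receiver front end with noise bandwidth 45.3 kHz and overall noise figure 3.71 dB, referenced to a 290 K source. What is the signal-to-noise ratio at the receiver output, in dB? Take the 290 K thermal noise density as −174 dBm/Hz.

35.7 dB

Noise floor: N = −174 + 10 log₁₀(B) + NF
10 log₁₀(4.53×10⁴) = 46.56 dB
N = −174 + 46.56 + 3.71 = −123.73 dBm
SNR = P_sig − N = −88.0 − (−123.73) = 35.73 dB → 35.7 dB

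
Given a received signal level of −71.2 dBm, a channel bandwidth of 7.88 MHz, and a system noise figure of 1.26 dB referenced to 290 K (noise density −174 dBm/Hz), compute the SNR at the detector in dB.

Noise floor: N = −174 + 10 log₁₀(B) + NF
10 log₁₀(7.88×10⁶) = 68.97 dB
N = −174 + 68.97 + 1.26 = −103.77 dBm
SNR = P_sig − N = −71.2 − (−103.77) = 32.57 dB → 32.6 dB

32.6 dB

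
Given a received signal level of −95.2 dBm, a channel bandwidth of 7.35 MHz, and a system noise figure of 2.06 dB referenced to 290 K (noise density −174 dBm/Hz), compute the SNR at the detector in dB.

Noise floor: N = −174 + 10 log₁₀(B) + NF
10 log₁₀(7.35×10⁶) = 68.66 dB
N = −174 + 68.66 + 2.06 = −103.28 dBm
SNR = P_sig − N = −95.2 − (−103.28) = 8.08 dB → 8.1 dB

8.1 dB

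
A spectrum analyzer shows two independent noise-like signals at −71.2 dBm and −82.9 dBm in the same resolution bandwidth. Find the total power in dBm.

Convert to linear, add, convert back:
P₁ = 7.59×10⁻¹¹ W, P₂ = 5.13×10⁻¹² W
P_tot = 8.10×10⁻¹¹ W → 10 log₁₀(P_tot / 10⁻³) = −70.9 dBm

−70.9 dBm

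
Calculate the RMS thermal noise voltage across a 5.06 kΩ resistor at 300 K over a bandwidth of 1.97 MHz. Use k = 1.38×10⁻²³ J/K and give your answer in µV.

12.8 µV

V_n = √(4kTRB)
4kTRB = 4 × 1.38×10⁻²³ × 300 × 5.06×10³ × 1.97×10⁶ = 1.65×10⁻¹⁰ V²
V_n = √(1.65×10⁻¹⁰) = 1.28×10⁻⁵ V = 12.8 µV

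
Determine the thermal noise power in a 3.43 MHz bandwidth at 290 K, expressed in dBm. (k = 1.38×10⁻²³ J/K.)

P_n = kTB = 1.38×10⁻²³ × 290 × 3.43×10⁶ = 1.37×10⁻¹⁴ W
In dBm: 10 log₁₀(1.37×10⁻¹⁴ / 10⁻³) = −108.6 dBm

−108.6 dBm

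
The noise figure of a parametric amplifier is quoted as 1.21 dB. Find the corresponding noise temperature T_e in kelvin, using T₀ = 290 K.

F = 10^(1.21/10) = 1.3213
T_e = (F − 1)·T₀ = (1.3213 − 1) × 290 = 93.2 K

93.2 K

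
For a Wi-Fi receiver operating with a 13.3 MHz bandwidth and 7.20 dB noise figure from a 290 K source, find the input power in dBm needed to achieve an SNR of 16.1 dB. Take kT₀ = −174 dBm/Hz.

−79.5 dBm

Sensitivity = −174 + 10 log₁₀(B) + NF + SNR_min
= −174 + 71.24 + 7.20 + 16.1
= −79.46 dBm → −79.5 dBm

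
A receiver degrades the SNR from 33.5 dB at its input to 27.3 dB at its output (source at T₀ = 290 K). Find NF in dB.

NF (dB) = SNR_in(dB) − SNR_out(dB) when the source is at T₀
NF = 33.5 − 27.3 = 6.2 dB

6.2 dB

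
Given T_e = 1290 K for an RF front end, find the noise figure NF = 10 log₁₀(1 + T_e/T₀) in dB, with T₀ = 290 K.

7.36 dB

F = 1 + T_e/T₀ = 1 + 1290/290 = 5.44828
NF = 10 log₁₀(5.44828) = 7.36 dB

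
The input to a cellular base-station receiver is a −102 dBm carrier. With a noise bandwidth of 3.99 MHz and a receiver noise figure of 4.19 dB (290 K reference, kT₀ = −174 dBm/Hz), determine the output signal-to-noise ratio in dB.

Noise floor: N = −174 + 10 log₁₀(B) + NF
10 log₁₀(3.99×10⁶) = 66.01 dB
N = −174 + 66.01 + 4.19 = −103.80 dBm
SNR = P_sig − N = −102 − (−103.80) = 1.80 dB → 1.8 dB

1.8 dB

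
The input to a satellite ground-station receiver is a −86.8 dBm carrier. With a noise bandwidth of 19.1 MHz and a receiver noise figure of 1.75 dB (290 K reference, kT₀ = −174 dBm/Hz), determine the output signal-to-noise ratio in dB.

12.6 dB

Noise floor: N = −174 + 10 log₁₀(B) + NF
10 log₁₀(1.91×10⁷) = 72.81 dB
N = −174 + 72.81 + 1.75 = −99.44 dBm
SNR = P_sig − N = −86.8 − (−99.44) = 12.64 dB → 12.6 dB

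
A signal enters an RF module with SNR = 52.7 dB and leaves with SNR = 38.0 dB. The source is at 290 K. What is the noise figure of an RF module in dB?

14.7 dB

NF (dB) = SNR_in(dB) − SNR_out(dB) when the source is at T₀
NF = 52.7 − 38.0 = 14.7 dB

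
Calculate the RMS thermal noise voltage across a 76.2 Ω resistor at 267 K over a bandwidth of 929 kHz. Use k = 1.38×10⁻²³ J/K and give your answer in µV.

V_n = √(4kTRB)
4kTRB = 4 × 1.38×10⁻²³ × 267 × 7.62×10¹ × 9.29×10⁵ = 1.04×10⁻¹² V²
V_n = √(1.04×10⁻¹²) = 1.02×10⁻⁶ V = 1.02 µV

1.02 µV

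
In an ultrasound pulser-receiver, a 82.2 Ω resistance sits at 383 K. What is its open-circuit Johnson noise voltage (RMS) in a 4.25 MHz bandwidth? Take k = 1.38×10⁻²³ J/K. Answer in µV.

2.72 µV

V_n = √(4kTRB)
4kTRB = 4 × 1.38×10⁻²³ × 383 × 8.22×10¹ × 4.25×10⁶ = 7.39×10⁻¹² V²
V_n = √(7.39×10⁻¹²) = 2.72×10⁻⁶ V = 2.72 µV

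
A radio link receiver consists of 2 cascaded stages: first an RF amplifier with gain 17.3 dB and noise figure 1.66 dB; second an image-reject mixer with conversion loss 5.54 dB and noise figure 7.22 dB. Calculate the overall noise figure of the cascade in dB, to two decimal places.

1.89 dB

Convert to linear (a loss of L dB is a gain of −L dB): F_i = 10^(NF_i/10), G_i = 10^(G_i,dB/10)
  Stage 1: F_1 = 10^(1.66/10) = 1.466, G_1 = 10^(17.3/10) = 53.70
  Stage 2: F_2 = 10^(7.22/10) = 5.272, G_2 = 10^(−5.54/10) = 0.2793
Friis cascade:
  F = 1.466 + (5.272 − 1)/53.70 = 1.545
NF = 10 log₁₀(1.545) = 1.89 dB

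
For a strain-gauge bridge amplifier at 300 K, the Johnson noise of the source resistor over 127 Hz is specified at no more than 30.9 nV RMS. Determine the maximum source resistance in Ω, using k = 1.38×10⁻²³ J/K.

Johnson–Nyquist: V_n = √(4kTRB) ⇒ R = V_n² / (4kTB)
4kTB = 4 × 1.38×10⁻²³ × 300 × 1.27×10² = 2.10×10⁻¹⁸
R = (3.09×10⁻⁸)² / 2.10×10⁻¹⁸ = 4.54×10² Ω = 454 Ω

454 Ω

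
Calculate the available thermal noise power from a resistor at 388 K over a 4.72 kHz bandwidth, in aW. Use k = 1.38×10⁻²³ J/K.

25.3 aW

P_n = kTB = 1.38×10⁻²³ × 388 × 4.72×10³ = 2.53×10⁻¹⁷ W = 25.3 aW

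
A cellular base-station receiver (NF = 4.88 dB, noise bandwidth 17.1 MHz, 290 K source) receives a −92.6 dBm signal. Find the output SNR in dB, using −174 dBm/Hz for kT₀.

4.2 dB

Noise floor: N = −174 + 10 log₁₀(B) + NF
10 log₁₀(1.71×10⁷) = 72.33 dB
N = −174 + 72.33 + 4.88 = −96.79 dBm
SNR = P_sig − N = −92.6 − (−96.79) = 4.19 dB → 4.2 dB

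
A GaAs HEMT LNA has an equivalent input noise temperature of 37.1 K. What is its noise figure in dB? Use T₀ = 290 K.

F = 1 + T_e/T₀ = 1 + 37.1/290 = 1.12793
NF = 10 log₁₀(1.12793) = 0.523 dB

0.523 dB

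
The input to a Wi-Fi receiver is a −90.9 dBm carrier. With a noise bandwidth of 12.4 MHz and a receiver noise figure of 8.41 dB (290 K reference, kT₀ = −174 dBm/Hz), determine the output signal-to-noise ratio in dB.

Noise floor: N = −174 + 10 log₁₀(B) + NF
10 log₁₀(1.24×10⁷) = 70.93 dB
N = −174 + 70.93 + 8.41 = −94.66 dBm
SNR = P_sig − N = −90.9 − (−94.66) = 3.76 dB → 3.8 dB

3.8 dB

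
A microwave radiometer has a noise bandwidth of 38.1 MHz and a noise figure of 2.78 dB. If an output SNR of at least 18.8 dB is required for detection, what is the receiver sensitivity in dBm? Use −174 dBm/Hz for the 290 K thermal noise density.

−76.6 dBm

Sensitivity = −174 + 10 log₁₀(B) + NF + SNR_min
= −174 + 75.81 + 2.78 + 18.8
= −76.61 dBm → −76.6 dBm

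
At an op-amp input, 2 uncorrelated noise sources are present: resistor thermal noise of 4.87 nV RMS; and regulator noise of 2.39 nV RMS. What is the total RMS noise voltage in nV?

5.42 nV

Uncorrelated sources add in power (mean-square): V_tot = √(ΣV_i²)
V_tot = √[(4.87×10⁻⁹)² + (2.39×10⁻⁹)²] = 5.42×10⁻⁹ V = 5.42 nV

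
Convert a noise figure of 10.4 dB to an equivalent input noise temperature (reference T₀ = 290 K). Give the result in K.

F = 10^(10.4/10) = 10.9648
T_e = (F − 1)·T₀ = (10.9648 − 1) × 290 = 2890 K

2890 K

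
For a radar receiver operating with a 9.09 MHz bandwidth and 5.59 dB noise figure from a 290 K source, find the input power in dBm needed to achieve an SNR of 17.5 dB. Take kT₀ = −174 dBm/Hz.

−81.3 dBm

Sensitivity = −174 + 10 log₁₀(B) + NF + SNR_min
= −174 + 69.59 + 5.59 + 17.5
= −81.32 dBm → −81.3 dBm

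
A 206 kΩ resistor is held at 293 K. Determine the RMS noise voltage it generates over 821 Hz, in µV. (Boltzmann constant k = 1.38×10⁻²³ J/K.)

V_n = √(4kTRB)
4kTRB = 4 × 1.38×10⁻²³ × 293 × 2.06×10⁵ × 8.21×10² = 2.74×10⁻¹² V²
V_n = √(2.74×10⁻¹²) = 1.65×10⁻⁶ V = 1.65 µV

1.65 µV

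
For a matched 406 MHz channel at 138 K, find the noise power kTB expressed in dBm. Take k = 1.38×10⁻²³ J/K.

−91.1 dBm

P_n = kTB = 1.38×10⁻²³ × 138 × 4.06×10⁸ = 7.73×10⁻¹³ W
In dBm: 10 log₁₀(7.73×10⁻¹³ / 10⁻³) = −91.1 dBm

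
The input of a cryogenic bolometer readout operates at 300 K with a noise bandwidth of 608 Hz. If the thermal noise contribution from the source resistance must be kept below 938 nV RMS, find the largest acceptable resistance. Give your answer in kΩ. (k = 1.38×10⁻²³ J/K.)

Johnson–Nyquist: V_n = √(4kTRB) ⇒ R = V_n² / (4kTB)
4kTB = 4 × 1.38×10⁻²³ × 300 × 6.08×10² = 1.01×10⁻¹⁷
R = (9.38×10⁻⁷)² / 1.01×10⁻¹⁷ = 8.74×10⁴ Ω = 87.4 kΩ

87.4 kΩ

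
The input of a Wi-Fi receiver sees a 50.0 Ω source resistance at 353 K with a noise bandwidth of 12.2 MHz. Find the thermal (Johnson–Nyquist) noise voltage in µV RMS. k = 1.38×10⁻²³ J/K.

3.45 µV

V_n = √(4kTRB)
4kTRB = 4 × 1.38×10⁻²³ × 353 × 5.00×10¹ × 1.22×10⁷ = 1.19×10⁻¹¹ V²
V_n = √(1.19×10⁻¹¹) = 3.45×10⁻⁶ V = 3.45 µV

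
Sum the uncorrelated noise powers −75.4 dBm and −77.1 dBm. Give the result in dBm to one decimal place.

Convert to linear, add, convert back:
P₁ = 2.88×10⁻¹¹ W, P₂ = 1.95×10⁻¹¹ W
P_tot = 4.83×10⁻¹¹ W → 10 log₁₀(P_tot / 10⁻³) = −73.2 dBm

−73.2 dBm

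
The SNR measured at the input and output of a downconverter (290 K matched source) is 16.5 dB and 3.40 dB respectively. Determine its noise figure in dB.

13.10 dB

NF (dB) = SNR_in(dB) − SNR_out(dB) when the source is at T₀
NF = 16.5 − 3.40 = 13.10 dB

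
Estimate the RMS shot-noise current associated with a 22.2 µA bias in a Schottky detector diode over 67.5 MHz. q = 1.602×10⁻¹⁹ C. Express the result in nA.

I_n = √(2qI·B)
2qI·B = 2 × 1.602×10⁻¹⁹ × 2.22×10⁻⁵ × 6.75×10⁷ = 4.80×10⁻¹⁶ A²
I_n = √(4.80×10⁻¹⁶) = 2.19×10⁻⁸ A = 21.9 nA

21.9 nA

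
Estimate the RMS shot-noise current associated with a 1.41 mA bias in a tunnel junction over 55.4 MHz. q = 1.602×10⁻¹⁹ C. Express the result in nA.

158 nA

I_n = √(2qI·B)
2qI·B = 2 × 1.602×10⁻¹⁹ × 1.41×10⁻³ × 5.54×10⁷ = 2.50×10⁻¹⁴ A²
I_n = √(2.50×10⁻¹⁴) = 1.58×10⁻⁷ A = 158 nA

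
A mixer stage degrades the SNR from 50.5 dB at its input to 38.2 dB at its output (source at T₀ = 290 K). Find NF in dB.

12.3 dB

NF (dB) = SNR_in(dB) − SNR_out(dB) when the source is at T₀
NF = 50.5 − 38.2 = 12.3 dB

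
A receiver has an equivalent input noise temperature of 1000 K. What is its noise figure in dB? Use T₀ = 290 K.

F = 1 + T_e/T₀ = 1 + 1000/290 = 4.44828
NF = 10 log₁₀(4.44828) = 6.48 dB

6.48 dB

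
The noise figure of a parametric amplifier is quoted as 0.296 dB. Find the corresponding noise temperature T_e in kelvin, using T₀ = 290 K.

20.5 K

F = 10^(0.296/10) = 1.07053
T_e = (F − 1)·T₀ = (1.07053 − 1) × 290 = 20.5 K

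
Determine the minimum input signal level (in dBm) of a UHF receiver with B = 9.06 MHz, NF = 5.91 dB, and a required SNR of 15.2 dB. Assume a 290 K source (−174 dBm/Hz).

Sensitivity = −174 + 10 log₁₀(B) + NF + SNR_min
= −174 + 69.57 + 5.91 + 15.2
= −83.32 dBm → −83.3 dBm

−83.3 dBm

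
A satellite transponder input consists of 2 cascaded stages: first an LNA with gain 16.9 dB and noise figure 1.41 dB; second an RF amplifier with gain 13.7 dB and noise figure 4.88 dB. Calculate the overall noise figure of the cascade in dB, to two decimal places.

Convert to linear (a loss of L dB is a gain of −L dB): F_i = 10^(NF_i/10), G_i = 10^(G_i,dB/10)
  Stage 1: F_1 = 10^(1.41/10) = 1.384, G_1 = 10^(16.9/10) = 48.98
  Stage 2: F_2 = 10^(4.88/10) = 3.076, G_2 = 10^(13.7/10) = 23.44
Friis cascade:
  F = 1.384 + (3.076 − 1)/48.98 = 1.426
NF = 10 log₁₀(1.426) = 1.54 dB

1.54 dB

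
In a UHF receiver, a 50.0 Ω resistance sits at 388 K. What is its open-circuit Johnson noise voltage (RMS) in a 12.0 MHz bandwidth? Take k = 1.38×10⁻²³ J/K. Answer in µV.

3.58 µV

V_n = √(4kTRB)
4kTRB = 4 × 1.38×10⁻²³ × 388 × 5.00×10¹ × 1.20×10⁷ = 1.29×10⁻¹¹ V²
V_n = √(1.29×10⁻¹¹) = 3.58×10⁻⁶ V = 3.58 µV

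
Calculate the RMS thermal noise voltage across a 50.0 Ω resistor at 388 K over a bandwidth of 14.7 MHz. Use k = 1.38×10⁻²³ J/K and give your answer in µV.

V_n = √(4kTRB)
4kTRB = 4 × 1.38×10⁻²³ × 388 × 5.00×10¹ × 1.47×10⁷ = 1.57×10⁻¹¹ V²
V_n = √(1.57×10⁻¹¹) = 3.97×10⁻⁶ V = 3.97 µV

3.97 µV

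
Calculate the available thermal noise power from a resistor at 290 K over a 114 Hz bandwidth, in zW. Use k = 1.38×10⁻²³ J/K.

P_n = kTB = 1.38×10⁻²³ × 290 × 1.14×10² = 4.56×10⁻¹⁹ W = 456 zW

456 zW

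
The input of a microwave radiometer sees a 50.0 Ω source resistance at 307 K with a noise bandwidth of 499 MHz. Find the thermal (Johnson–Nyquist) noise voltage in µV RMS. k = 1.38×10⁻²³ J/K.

20.6 µV

V_n = √(4kTRB)
4kTRB = 4 × 1.38×10⁻²³ × 307 × 5.00×10¹ × 4.99×10⁸ = 4.23×10⁻¹⁰ V²
V_n = √(4.23×10⁻¹⁰) = 2.06×10⁻⁵ V = 20.6 µV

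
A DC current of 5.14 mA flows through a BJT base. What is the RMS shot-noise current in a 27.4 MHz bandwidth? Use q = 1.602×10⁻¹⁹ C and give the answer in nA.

212 nA

I_n = √(2qI·B)
2qI·B = 2 × 1.602×10⁻¹⁹ × 5.14×10⁻³ × 2.74×10⁷ = 4.51×10⁻¹⁴ A²
I_n = √(4.51×10⁻¹⁴) = 2.12×10⁻⁷ A = 212 nA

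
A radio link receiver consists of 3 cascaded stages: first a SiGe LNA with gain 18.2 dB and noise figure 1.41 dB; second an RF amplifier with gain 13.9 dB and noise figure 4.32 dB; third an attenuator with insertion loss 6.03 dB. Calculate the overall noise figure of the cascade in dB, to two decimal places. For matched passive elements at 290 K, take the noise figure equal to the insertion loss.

1.50 dB

Convert to linear (a loss of L dB is a gain of −L dB): F_i = 10^(NF_i/10), G_i = 10^(G_i,dB/10)
  Stage 1: F_1 = 10^(1.41/10) = 1.384, G_1 = 10^(18.2/10) = 66.07
  Stage 2: F_2 = 10^(4.32/10) = 2.704, G_2 = 10^(13.9/10) = 24.55
  Stage 3: F_3 = 10^(6.03/10) = 4.009, G_3 = 10^(−6.03/10) = 0.2495
Friis cascade:
  F = 1.384 + (2.704 − 1)/66.07 + (4.009 − 1)/1622 = 1.411
NF = 10 log₁₀(1.411) = 1.50 dB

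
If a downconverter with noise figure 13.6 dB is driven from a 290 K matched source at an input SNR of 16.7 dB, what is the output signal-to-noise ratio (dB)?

By definition F = SNR_in/SNR_out, so in dB: SNR_out = SNR_in − NF
SNR_out = 16.7 − 13.6 = 3.1 dB

3.1 dB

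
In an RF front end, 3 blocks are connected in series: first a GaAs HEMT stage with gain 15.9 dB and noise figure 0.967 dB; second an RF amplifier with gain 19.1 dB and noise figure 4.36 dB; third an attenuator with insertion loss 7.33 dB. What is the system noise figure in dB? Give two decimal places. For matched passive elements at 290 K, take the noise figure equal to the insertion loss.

Convert to linear (a loss of L dB is a gain of −L dB): F_i = 10^(NF_i/10), G_i = 10^(G_i,dB/10)
  Stage 1: F_1 = 10^(0.967/10) = 1.249, G_1 = 10^(15.9/10) = 38.90
  Stage 2: F_2 = 10^(4.36/10) = 2.729, G_2 = 10^(19.1/10) = 81.28
  Stage 3: F_3 = 10^(7.33/10) = 5.408, G_3 = 10^(−7.33/10) = 0.1849
Friis cascade:
  F = 1.249 + (2.729 − 1)/38.90 + (5.408 − 1)/3162 = 1.295
NF = 10 log₁₀(1.295) = 1.12 dB

1.12 dB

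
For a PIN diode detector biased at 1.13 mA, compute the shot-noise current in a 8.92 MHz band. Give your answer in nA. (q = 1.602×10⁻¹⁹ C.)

56.8 nA

I_n = √(2qI·B)
2qI·B = 2 × 1.602×10⁻¹⁹ × 1.13×10⁻³ × 8.92×10⁶ = 3.23×10⁻¹⁵ A²
I_n = √(3.23×10⁻¹⁵) = 5.68×10⁻⁸ A = 56.8 nA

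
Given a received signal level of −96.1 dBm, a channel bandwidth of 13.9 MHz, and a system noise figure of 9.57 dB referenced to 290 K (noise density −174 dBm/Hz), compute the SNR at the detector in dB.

−3.1 dB

Noise floor: N = −174 + 10 log₁₀(B) + NF
10 log₁₀(1.39×10⁷) = 71.43 dB
N = −174 + 71.43 + 9.57 = −93.00 dBm
SNR = P_sig − N = −96.1 − (−93.00) = −3.10 dB → −3.1 dB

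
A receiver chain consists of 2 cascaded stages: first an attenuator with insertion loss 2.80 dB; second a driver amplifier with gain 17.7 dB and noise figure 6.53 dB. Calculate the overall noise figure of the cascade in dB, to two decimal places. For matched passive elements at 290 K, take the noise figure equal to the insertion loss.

Convert to linear (a loss of L dB is a gain of −L dB): F_i = 10^(NF_i/10), G_i = 10^(G_i,dB/10)
  Stage 1: F_1 = 10^(2.80/10) = 1.905, G_1 = 10^(−2.80/10) = 0.5248
  Stage 2: F_2 = 10^(6.53/10) = 4.498, G_2 = 10^(17.7/10) = 58.88
Friis cascade:
  F = 1.905 + (4.498 − 1)/0.5248 = 8.570
NF = 10 log₁₀(8.570) = 9.33 dB

9.33 dB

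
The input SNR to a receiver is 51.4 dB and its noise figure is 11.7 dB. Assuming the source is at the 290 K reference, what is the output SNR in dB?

39.7 dB

By definition F = SNR_in/SNR_out, so in dB: SNR_out = SNR_in − NF
SNR_out = 51.4 − 11.7 = 39.7 dB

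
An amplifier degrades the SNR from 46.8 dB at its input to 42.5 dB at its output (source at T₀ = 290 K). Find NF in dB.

NF (dB) = SNR_in(dB) − SNR_out(dB) when the source is at T₀
NF = 46.8 − 42.5 = 4.3 dB

4.3 dB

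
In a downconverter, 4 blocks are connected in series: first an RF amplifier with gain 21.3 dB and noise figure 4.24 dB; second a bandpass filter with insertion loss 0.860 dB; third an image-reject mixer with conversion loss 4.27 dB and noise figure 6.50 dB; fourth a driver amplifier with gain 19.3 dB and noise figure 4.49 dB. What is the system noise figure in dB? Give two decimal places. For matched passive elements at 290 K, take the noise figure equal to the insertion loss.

4.36 dB

Convert to linear (a loss of L dB is a gain of −L dB): F_i = 10^(NF_i/10), G_i = 10^(G_i,dB/10)
  Stage 1: F_1 = 10^(4.24/10) = 2.655, G_1 = 10^(21.3/10) = 134.9
  Stage 2: F_2 = 10^(0.860/10) = 1.219, G_2 = 10^(−0.860/10) = 0.8204
  Stage 3: F_3 = 10^(6.50/10) = 4.467, G_3 = 10^(−4.27/10) = 0.3741
  Stage 4: F_4 = 10^(4.49/10) = 2.812, G_4 = 10^(19.3/10) = 85.11
Friis cascade:
  F = 2.655 + (1.219 − 1)/134.9 + (4.467 − 1)/110.7 + (2.812 − 1)/41.40 = 2.731
NF = 10 log₁₀(2.731) = 4.36 dB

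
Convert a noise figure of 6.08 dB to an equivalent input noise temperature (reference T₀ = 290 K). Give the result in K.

886 K

F = 10^(6.08/10) = 4.05509
T_e = (F − 1)·T₀ = (4.05509 − 1) × 290 = 886 K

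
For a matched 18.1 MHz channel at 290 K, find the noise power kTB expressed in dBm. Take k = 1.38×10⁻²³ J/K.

−101.4 dBm

P_n = kTB = 1.38×10⁻²³ × 290 × 1.81×10⁷ = 7.24×10⁻¹⁴ W
In dBm: 10 log₁₀(7.24×10⁻¹⁴ / 10⁻³) = −101.4 dBm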